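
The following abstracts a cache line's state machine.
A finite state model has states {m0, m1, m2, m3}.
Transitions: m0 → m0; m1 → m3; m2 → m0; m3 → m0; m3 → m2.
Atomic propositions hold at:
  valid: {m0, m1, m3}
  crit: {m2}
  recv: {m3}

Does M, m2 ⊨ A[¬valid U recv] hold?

No

Sat(¬valid) = {m2}
A[¬valid U recv]: least fixpoint, start Z0 = Sat(recv) = {m3}, add states in Sat(¬valid) with every successor in Z. Already a fixed point.
Sat(A[¬valid U recv]) = {m3}
m2 ∉ Sat(A[¬valid U recv]) = {m3}, so the formula does not hold at m2.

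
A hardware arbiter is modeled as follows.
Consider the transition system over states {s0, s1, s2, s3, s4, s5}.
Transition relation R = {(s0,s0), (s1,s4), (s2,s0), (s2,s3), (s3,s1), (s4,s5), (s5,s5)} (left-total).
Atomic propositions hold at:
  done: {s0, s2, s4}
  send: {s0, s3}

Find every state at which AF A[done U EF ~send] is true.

{s1, s2, s3, s4, s5}

Sat(~send) = {s1, s2, s4, s5}
EF ~send: least fixpoint, start Z0 = {s1, s2, s4, s5}, add states with some successor in Z. Z1 = {s1, s2, s3, s4, s5}; fixed.
Sat(EF ~send) = {s1, s2, s3, s4, s5}
A[done U EF ~send]: least fixpoint, start Z0 = Sat(EF ~send) = {s1, s2, s3, s4, s5}, add states in Sat(done) with every successor in Z. Already a fixed point.
Sat(A[done U EF ~send]) = {s1, s2, s3, s4, s5}
AF A[done U EF ~send]: least fixpoint, start Z0 = {s1, s2, s3, s4, s5}, add states with every successor in Z. Already a fixed point.
Sat(AF A[done U EF ~send]) = {s1, s2, s3, s4, s5}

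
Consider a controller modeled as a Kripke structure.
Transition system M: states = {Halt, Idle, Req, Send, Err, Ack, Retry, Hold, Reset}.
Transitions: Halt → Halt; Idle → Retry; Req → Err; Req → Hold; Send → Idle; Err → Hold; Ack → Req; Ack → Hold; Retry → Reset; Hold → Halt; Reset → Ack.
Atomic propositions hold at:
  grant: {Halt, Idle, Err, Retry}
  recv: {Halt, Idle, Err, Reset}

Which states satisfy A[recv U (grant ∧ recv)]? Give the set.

{Halt, Idle, Err}

Sat(grant ∧ recv) = {Halt, Idle, Err}
A[recv U (grant ∧ recv)]: least fixpoint, start Z0 = Sat((grant ∧ recv)) = {Halt, Idle, Err}, add states in Sat(recv) with every successor in Z. Already a fixed point.
Sat(A[recv U (grant ∧ recv)]) = {Halt, Idle, Err}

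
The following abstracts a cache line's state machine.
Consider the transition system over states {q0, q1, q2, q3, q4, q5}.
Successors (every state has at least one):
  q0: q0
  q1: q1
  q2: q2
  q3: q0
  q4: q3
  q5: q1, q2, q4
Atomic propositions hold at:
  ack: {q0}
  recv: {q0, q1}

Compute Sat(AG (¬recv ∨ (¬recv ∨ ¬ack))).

Sat(¬recv) = {q2, q3, q4, q5}
Sat(¬ack) = {q1, q2, q3, q4, q5}
Sat(¬recv ∨ ¬ack) = {q1, q2, q3, q4, q5}
Sat(¬recv ∨ (¬recv ∨ ¬ack)) = {q1, q2, q3, q4, q5}
AG (¬recv ∨ (¬recv ∨ ¬ack)): greatest fixpoint, start Z0 = {q1, q2, q3, q4, q5}, keep only states in Sat with every successor in Z. Z1 = {q1, q2, q4, q5}; Z2 = {q1, q2, q5}; Z3 = {q1, q2}; fixed.
Sat(AG (¬recv ∨ (¬recv ∨ ¬ack))) = {q1, q2}

{q1, q2}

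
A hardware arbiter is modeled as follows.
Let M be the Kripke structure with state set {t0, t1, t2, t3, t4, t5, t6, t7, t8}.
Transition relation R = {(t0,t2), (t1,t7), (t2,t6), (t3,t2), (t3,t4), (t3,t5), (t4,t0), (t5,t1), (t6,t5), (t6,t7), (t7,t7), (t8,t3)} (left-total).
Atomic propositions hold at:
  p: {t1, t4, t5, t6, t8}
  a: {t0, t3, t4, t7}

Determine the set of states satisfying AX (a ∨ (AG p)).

AG p: greatest fixpoint, start Z0 = {t1, t4, t5, t6, t8}, keep only states in Sat with every successor in Z. Z1 = {t5}; Z2 = ∅; fixed.
Sat(AG p) = ∅
Sat(a ∨ (AG p)) = {t0, t3, t4, t7}
Sat(AX (a ∨ (AG p))) = {s : every successor in {t0, t3, t4, t7}} = {t1, t4, t7, t8}

{t1, t4, t7, t8}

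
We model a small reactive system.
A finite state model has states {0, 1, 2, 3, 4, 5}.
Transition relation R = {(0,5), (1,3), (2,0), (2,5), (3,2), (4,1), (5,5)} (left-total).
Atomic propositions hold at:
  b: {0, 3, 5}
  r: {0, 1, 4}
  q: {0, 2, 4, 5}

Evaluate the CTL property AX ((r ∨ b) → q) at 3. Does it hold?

Sat(r ∨ b) = {0, 1, 3, 4, 5}
Sat((r ∨ b) → q) = {0, 2, 4, 5}
Sat(AX ((r ∨ b) → q)) = {s : every successor in {0, 2, 4, 5}} = {0, 2, 3, 5}
3 ∈ Sat(AX ((r ∨ b) → q)) = {0, 2, 3, 5}, so the formula holds at 3.

Yes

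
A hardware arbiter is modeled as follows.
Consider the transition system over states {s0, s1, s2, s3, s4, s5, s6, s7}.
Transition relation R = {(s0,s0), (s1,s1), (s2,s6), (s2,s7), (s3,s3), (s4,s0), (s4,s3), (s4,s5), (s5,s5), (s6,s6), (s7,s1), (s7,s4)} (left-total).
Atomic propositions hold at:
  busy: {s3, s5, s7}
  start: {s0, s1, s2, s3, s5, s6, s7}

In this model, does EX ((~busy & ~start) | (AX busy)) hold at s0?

No

Sat(~busy) = {s0, s1, s2, s4, s6}
Sat(~start) = {s4}
Sat(~busy & ~start) = {s4}
Sat(AX busy) = {s : every successor in {s3, s5, s7}} = {s3, s5}
Sat((~busy & ~start) | (AX busy)) = {s3, s4, s5}
Sat(EX ((~busy & ~start) | (AX busy))) = {s : some successor in {s3, s4, s5}} = {s3, s4, s5, s7}
s0 ∉ Sat(EX ((~busy & ~start) | (AX busy))) = {s3, s4, s5, s7}, so the formula does not hold at s0.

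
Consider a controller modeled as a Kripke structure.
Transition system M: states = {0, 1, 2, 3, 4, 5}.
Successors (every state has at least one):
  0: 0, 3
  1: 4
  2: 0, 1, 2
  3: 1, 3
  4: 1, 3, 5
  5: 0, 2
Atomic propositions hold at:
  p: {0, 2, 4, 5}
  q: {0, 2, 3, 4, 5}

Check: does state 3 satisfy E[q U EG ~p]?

Sat(~p) = {1, 3}
EG ~p: greatest fixpoint, start Z0 = {1, 3}, keep only states in Sat with some successor in Z. Z1 = {3}; fixed.
Sat(EG ~p) = {3}
E[q U EG ~p]: least fixpoint, start Z0 = Sat(EG ~p) = {3}, add states in Sat(q) with some successor in Z. Z1 = {0, 3, 4}; Z2 = {0, 2, 3, 4, 5}; fixed.
Sat(E[q U EG ~p]) = {0, 2, 3, 4, 5}
3 ∈ Sat(E[q U EG ~p]) = {0, 2, 3, 4, 5}, so the formula holds at 3.

Yes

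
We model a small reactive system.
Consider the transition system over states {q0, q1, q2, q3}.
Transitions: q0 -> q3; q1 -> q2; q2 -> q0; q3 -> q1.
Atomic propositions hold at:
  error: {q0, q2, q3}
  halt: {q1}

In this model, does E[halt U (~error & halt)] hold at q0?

Sat(~error) = {q1}
Sat(~error & halt) = {q1}
E[halt U (~error & halt)]: least fixpoint, start Z0 = Sat((~error & halt)) = {q1}, add states in Sat(halt) with some successor in Z. Already a fixed point.
Sat(E[halt U (~error & halt)]) = {q1}
q0 ∉ Sat(E[halt U (~error & halt)]) = {q1}, so the formula does not hold at q0.

No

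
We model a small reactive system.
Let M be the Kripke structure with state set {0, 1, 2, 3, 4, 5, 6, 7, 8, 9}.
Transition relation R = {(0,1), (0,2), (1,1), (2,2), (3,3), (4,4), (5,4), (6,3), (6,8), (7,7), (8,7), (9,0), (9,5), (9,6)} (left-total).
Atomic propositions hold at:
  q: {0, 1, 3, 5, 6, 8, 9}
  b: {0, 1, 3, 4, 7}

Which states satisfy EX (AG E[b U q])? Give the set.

{0, 1, 3, 6}

E[b U q]: least fixpoint, start Z0 = Sat(q) = {0, 1, 3, 5, 6, 8, 9}, add states in Sat(b) with some successor in Z. Already a fixed point.
Sat(E[b U q]) = {0, 1, 3, 5, 6, 8, 9}
AG E[b U q]: greatest fixpoint, start Z0 = {0, 1, 3, 5, 6, 8, 9}, keep only states in Sat with every successor in Z. Z1 = {1, 3, 6, 9}; Z2 = {1, 3}; fixed.
Sat(AG E[b U q]) = {1, 3}
Sat(EX (AG E[b U q])) = {s : some successor in {1, 3}} = {0, 1, 3, 6}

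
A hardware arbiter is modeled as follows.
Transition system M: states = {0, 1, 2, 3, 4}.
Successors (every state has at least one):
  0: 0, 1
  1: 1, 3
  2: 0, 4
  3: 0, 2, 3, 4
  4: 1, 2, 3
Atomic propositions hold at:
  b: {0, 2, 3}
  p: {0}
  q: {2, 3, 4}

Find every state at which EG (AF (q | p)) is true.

Sat(q | p) = {0, 2, 3, 4}
AF (q | p): least fixpoint, start Z0 = {0, 2, 3, 4}, add states with every successor in Z. Already a fixed point.
Sat(AF (q | p)) = {0, 2, 3, 4}
EG (AF (q | p)): greatest fixpoint, start Z0 = {0, 2, 3, 4}, keep only states in Sat with some successor in Z. Already a fixed point.
Sat(EG (AF (q | p))) = {0, 2, 3, 4}

{0, 2, 3, 4}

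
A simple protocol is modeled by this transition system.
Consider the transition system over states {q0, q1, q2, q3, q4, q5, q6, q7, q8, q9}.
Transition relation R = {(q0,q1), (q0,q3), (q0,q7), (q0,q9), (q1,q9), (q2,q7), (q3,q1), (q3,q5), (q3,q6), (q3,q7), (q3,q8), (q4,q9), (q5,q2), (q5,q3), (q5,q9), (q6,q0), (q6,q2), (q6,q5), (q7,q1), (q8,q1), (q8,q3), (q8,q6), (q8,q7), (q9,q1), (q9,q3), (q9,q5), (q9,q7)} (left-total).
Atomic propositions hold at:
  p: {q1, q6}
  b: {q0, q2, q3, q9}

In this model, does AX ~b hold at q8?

Sat(~b) = {q1, q4, q5, q6, q7, q8}
Sat(AX ~b) = {s : every successor in {q1, q4, q5, q6, q7, q8}} = {q2, q3, q7}
q8 ∉ Sat(AX ~b) = {q2, q3, q7}, so the formula does not hold at q8.

No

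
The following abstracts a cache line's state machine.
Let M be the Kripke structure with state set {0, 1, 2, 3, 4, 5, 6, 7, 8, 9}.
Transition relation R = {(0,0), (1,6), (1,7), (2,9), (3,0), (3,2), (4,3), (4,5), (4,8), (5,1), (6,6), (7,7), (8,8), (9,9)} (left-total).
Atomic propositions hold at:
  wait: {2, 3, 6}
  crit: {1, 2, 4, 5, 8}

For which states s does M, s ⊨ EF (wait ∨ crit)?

{1, 2, 3, 4, 5, 6, 8}

Sat(wait ∨ crit) = {1, 2, 3, 4, 5, 6, 8}
EF (wait ∨ crit): least fixpoint, start Z0 = {1, 2, 3, 4, 5, 6, 8}, add states with some successor in Z. Already a fixed point.
Sat(EF (wait ∨ crit)) = {1, 2, 3, 4, 5, 6, 8}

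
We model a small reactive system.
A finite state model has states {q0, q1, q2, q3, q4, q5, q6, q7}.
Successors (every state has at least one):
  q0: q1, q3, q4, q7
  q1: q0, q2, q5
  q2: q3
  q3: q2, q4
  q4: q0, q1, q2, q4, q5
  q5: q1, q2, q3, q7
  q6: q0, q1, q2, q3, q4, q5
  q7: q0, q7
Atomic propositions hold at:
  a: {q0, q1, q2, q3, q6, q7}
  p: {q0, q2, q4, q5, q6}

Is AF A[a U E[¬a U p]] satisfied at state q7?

Sat(¬a) = {q4, q5}
E[¬a U p]: least fixpoint, start Z0 = Sat(p) = {q0, q2, q4, q5, q6}, add states in Sat(¬a) with some successor in Z. Already a fixed point.
Sat(E[¬a U p]) = {q0, q2, q4, q5, q6}
A[a U E[¬a U p]]: least fixpoint, start Z0 = Sat(E[¬a U p]) = {q0, q2, q4, q5, q6}, add states in Sat(a) with every successor in Z. Z1 = {q0, q1, q2, q3, q4, q5, q6}; fixed.
Sat(A[a U E[¬a U p]]) = {q0, q1, q2, q3, q4, q5, q6}
AF A[a U E[¬a U p]]: least fixpoint, start Z0 = {q0, q1, q2, q3, q4, q5, q6}, add states with every successor in Z. Already a fixed point.
Sat(AF A[a U E[¬a U p]]) = {q0, q1, q2, q3, q4, q5, q6}
q7 ∉ Sat(AF A[a U E[¬a U p]]) = {q0, q1, q2, q3, q4, q5, q6}, so the formula does not hold at q7.

No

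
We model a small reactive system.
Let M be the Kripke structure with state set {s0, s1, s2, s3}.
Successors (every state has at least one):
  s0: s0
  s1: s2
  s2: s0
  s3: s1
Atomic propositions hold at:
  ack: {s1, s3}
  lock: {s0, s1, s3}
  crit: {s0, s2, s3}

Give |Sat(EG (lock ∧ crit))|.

1

Sat(lock ∧ crit) = {s0, s3}
EG (lock ∧ crit): greatest fixpoint, start Z0 = {s0, s3}, keep only states in Sat with some successor in Z. Z1 = {s0}; fixed.
Sat(EG (lock ∧ crit)) = {s0}
|Sat(EG (lock ∧ crit))| = |{s0}| = 1.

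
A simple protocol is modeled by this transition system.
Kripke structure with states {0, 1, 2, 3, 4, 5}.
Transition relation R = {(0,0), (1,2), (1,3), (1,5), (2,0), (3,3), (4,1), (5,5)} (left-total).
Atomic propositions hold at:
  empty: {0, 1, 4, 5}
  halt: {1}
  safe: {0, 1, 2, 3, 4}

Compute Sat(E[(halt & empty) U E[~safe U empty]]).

Sat(halt & empty) = {1}
Sat(~safe) = {5}
E[~safe U empty]: least fixpoint, start Z0 = Sat(empty) = {0, 1, 4, 5}, add states in Sat(~safe) with some successor in Z. Already a fixed point.
Sat(E[~safe U empty]) = {0, 1, 4, 5}
E[(halt & empty) U E[~safe U empty]]: least fixpoint, start Z0 = Sat(E[~safe U empty]) = {0, 1, 4, 5}, add states in Sat(halt & empty) with some successor in Z. Already a fixed point.
Sat(E[(halt & empty) U E[~safe U empty]]) = {0, 1, 4, 5}

{0, 1, 4, 5}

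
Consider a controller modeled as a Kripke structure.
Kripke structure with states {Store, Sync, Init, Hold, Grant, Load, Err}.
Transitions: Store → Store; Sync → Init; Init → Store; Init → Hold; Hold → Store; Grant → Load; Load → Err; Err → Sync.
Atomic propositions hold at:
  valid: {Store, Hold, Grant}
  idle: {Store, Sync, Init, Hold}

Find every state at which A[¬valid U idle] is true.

{Store, Sync, Init, Hold, Load, Err}

Sat(¬valid) = {Sync, Init, Load, Err}
A[¬valid U idle]: least fixpoint, start Z0 = Sat(idle) = {Store, Sync, Init, Hold}, add states in Sat(¬valid) with every successor in Z. Z1 = {Store, Sync, Init, Hold, Err}; Z2 = {Store, Sync, Init, Hold, Load, Err}; fixed.
Sat(A[¬valid U idle]) = {Store, Sync, Init, Hold, Load, Err}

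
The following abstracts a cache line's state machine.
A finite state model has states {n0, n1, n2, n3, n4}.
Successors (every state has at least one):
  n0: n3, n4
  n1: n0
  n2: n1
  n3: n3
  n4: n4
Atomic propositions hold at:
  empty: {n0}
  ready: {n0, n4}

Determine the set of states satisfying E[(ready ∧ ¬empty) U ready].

{n0, n4}

Sat(¬empty) = {n1, n2, n3, n4}
Sat(ready ∧ ¬empty) = {n4}
E[(ready ∧ ¬empty) U ready]: least fixpoint, start Z0 = Sat(ready) = {n0, n4}, add states in Sat(ready ∧ ¬empty) with some successor in Z. Already a fixed point.
Sat(E[(ready ∧ ¬empty) U ready]) = {n0, n4}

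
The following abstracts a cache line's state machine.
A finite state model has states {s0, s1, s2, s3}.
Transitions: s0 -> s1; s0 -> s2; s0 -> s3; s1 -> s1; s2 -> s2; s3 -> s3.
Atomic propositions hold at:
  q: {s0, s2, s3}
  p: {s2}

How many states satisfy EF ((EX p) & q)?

Sat(EX p) = {s : some successor in {s2}} = {s0, s2}
Sat((EX p) & q) = {s0, s2}
EF ((EX p) & q): least fixpoint, start Z0 = {s0, s2}, add states with some successor in Z. Already a fixed point.
Sat(EF ((EX p) & q)) = {s0, s2}
|Sat(EF ((EX p) & q))| = |{s0, s2}| = 2.

2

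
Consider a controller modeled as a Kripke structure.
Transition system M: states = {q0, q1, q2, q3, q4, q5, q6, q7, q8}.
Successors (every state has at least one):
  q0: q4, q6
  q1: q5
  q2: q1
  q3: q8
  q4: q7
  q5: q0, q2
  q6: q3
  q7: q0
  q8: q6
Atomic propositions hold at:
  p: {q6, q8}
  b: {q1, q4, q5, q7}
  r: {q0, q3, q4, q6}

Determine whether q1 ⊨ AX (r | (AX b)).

Sat(AX b) = {s : every successor in {q1, q4, q5, q7}} = {q1, q2, q4}
Sat(r | (AX b)) = {q0, q1, q2, q3, q4, q6}
Sat(AX (r | (AX b))) = {s : every successor in {q0, q1, q2, q3, q4, q6}} = {q0, q2, q5, q6, q7, q8}
q1 ∉ Sat(AX (r | (AX b))) = {q0, q2, q5, q6, q7, q8}, so the formula does not hold at q1.

No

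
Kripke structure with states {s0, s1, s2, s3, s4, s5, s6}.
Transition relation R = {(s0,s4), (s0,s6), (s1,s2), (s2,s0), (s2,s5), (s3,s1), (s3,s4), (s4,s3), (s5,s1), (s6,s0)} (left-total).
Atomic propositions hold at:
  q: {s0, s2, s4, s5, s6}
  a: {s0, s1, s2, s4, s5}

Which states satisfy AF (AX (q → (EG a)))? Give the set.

{s1, s3, s4, s5}

EG a: greatest fixpoint, start Z0 = {s0, s1, s2, s4, s5}, keep only states in Sat with some successor in Z. Z1 = {s0, s1, s2, s5}; Z2 = {s1, s2, s5}; fixed.
Sat(EG a) = {s1, s2, s5}
Sat(q → (EG a)) = {s1, s2, s3, s5}
Sat(AX (q → (EG a))) = {s : every successor in {s1, s2, s3, s5}} = {s1, s4, s5}
AF (AX (q → (EG a))): least fixpoint, start Z0 = {s1, s4, s5}, add states with every successor in Z. Z1 = {s1, s3, s4, s5}; fixed.
Sat(AF (AX (q → (EG a)))) = {s1, s3, s4, s5}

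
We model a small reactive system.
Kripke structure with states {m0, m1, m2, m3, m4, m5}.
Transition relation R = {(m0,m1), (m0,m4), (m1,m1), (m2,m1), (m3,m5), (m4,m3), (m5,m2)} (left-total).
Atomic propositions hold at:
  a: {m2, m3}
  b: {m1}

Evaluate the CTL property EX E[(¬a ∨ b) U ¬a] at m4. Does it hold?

Sat(¬a) = {m0, m1, m4, m5}
Sat(¬a ∨ b) = {m0, m1, m4, m5}
E[(¬a ∨ b) U ¬a]: least fixpoint, start Z0 = Sat(¬a) = {m0, m1, m4, m5}, add states in Sat(¬a ∨ b) with some successor in Z. Already a fixed point.
Sat(E[(¬a ∨ b) U ¬a]) = {m0, m1, m4, m5}
Sat(EX E[(¬a ∨ b) U ¬a]) = {s : some successor in {m0, m1, m4, m5}} = {m0, m1, m2, m3}
m4 ∉ Sat(EX E[(¬a ∨ b) U ¬a]) = {m0, m1, m2, m3}, so the formula does not hold at m4.

No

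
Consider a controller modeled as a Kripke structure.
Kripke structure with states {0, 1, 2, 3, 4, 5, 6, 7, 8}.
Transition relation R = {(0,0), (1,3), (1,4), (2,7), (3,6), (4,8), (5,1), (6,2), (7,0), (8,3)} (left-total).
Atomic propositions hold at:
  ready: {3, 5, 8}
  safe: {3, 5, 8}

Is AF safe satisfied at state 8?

Yes

AF safe: least fixpoint, start Z0 = {3, 5, 8}, add states with every successor in Z. Z1 = {3, 4, 5, 8}; Z2 = {1, 3, 4, 5, 8}; fixed.
Sat(AF safe) = {1, 3, 4, 5, 8}
8 ∈ Sat(AF safe) = {1, 3, 4, 5, 8}, so the formula holds at 8.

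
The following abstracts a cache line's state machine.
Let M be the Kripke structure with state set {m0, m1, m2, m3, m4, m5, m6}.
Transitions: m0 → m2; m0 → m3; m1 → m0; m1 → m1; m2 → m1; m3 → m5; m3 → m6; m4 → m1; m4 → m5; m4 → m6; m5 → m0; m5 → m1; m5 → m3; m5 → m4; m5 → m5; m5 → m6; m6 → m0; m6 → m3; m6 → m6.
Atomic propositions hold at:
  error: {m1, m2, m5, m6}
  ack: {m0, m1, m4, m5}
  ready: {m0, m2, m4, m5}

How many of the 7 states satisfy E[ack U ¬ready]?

Sat(¬ready) = {m1, m3, m6}
E[ack U ¬ready]: least fixpoint, start Z0 = Sat(¬ready) = {m1, m3, m6}, add states in Sat(ack) with some successor in Z. Z1 = {m0, m1, m3, m4, m5, m6}; fixed.
Sat(E[ack U ¬ready]) = {m0, m1, m3, m4, m5, m6}
|Sat(E[ack U ¬ready])| = |{m0, m1, m3, m4, m5, m6}| = 6.

6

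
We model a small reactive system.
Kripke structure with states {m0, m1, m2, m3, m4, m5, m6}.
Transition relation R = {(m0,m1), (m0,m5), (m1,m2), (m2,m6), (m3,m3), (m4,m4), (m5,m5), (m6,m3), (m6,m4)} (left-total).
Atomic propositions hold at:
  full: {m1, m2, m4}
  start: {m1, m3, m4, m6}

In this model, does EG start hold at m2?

No

EG start: greatest fixpoint, start Z0 = {m1, m3, m4, m6}, keep only states in Sat with some successor in Z. Z1 = {m3, m4, m6}; fixed.
Sat(EG start) = {m3, m4, m6}
m2 ∉ Sat(EG start) = {m3, m4, m6}, so the formula does not hold at m2.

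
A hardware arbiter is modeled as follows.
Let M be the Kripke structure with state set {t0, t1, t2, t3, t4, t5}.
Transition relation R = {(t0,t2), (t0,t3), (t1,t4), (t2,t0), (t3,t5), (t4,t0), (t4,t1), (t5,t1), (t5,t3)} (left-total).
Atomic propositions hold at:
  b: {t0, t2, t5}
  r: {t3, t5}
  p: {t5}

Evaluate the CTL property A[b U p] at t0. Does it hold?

No

A[b U p]: least fixpoint, start Z0 = Sat(p) = {t5}, add states in Sat(b) with every successor in Z. Already a fixed point.
Sat(A[b U p]) = {t5}
t0 ∉ Sat(A[b U p]) = {t5}, so the formula does not hold at t0.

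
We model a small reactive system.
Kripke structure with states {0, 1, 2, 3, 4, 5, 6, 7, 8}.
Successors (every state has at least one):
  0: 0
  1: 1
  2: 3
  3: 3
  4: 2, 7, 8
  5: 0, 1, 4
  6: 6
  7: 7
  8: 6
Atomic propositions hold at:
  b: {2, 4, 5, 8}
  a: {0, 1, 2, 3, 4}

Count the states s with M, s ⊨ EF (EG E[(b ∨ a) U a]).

6

Sat(b ∨ a) = {0, 1, 2, 3, 4, 5, 8}
E[(b ∨ a) U a]: least fixpoint, start Z0 = Sat(a) = {0, 1, 2, 3, 4}, add states in Sat(b ∨ a) with some successor in Z. Z1 = {0, 1, 2, 3, 4, 5}; fixed.
Sat(E[(b ∨ a) U a]) = {0, 1, 2, 3, 4, 5}
EG E[(b ∨ a) U a]: greatest fixpoint, start Z0 = {0, 1, 2, 3, 4, 5}, keep only states in Sat with some successor in Z. Already a fixed point.
Sat(EG E[(b ∨ a) U a]) = {0, 1, 2, 3, 4, 5}
EF (EG E[(b ∨ a) U a]): least fixpoint, start Z0 = {0, 1, 2, 3, 4, 5}, add states with some successor in Z. Already a fixed point.
Sat(EF (EG E[(b ∨ a) U a])) = {0, 1, 2, 3, 4, 5}
|Sat(EF (EG E[(b ∨ a) U a]))| = |{0, 1, 2, 3, 4, 5}| = 6.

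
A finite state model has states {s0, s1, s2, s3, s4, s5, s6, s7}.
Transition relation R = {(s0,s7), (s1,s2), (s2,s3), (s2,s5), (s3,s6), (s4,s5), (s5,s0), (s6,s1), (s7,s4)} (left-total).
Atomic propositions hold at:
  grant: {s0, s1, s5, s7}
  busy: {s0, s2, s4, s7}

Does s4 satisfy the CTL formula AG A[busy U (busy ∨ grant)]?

Sat(busy ∨ grant) = {s0, s1, s2, s4, s5, s7}
A[busy U (busy ∨ grant)]: least fixpoint, start Z0 = Sat((busy ∨ grant)) = {s0, s1, s2, s4, s5, s7}, add states in Sat(busy) with every successor in Z. Already a fixed point.
Sat(A[busy U (busy ∨ grant)]) = {s0, s1, s2, s4, s5, s7}
AG A[busy U (busy ∨ grant)]: greatest fixpoint, start Z0 = {s0, s1, s2, s4, s5, s7}, keep only states in Sat with every successor in Z. Z1 = {s0, s1, s4, s5, s7}; Z2 = {s0, s4, s5, s7}; fixed.
Sat(AG A[busy U (busy ∨ grant)]) = {s0, s4, s5, s7}
s4 ∈ Sat(AG A[busy U (busy ∨ grant)]) = {s0, s4, s5, s7}, so the formula holds at s4.

Yes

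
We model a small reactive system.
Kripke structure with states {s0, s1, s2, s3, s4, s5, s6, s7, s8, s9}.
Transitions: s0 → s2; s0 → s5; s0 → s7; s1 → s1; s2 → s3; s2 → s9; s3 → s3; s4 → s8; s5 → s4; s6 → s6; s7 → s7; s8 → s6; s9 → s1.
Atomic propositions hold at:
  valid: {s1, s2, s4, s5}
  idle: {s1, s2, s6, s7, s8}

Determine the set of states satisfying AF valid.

{s1, s2, s4, s5, s9}

AF valid: least fixpoint, start Z0 = {s1, s2, s4, s5}, add states with every successor in Z. Z1 = {s1, s2, s4, s5, s9}; fixed.
Sat(AF valid) = {s1, s2, s4, s5, s9}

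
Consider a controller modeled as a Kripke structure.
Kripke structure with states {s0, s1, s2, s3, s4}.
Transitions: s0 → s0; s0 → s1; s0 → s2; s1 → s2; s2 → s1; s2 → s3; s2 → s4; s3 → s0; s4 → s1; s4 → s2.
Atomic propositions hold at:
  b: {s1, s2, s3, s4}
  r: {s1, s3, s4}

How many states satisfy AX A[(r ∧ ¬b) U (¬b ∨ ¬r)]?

Sat(¬b) = {s0}
Sat(r ∧ ¬b) = ∅
Sat(¬r) = {s0, s2}
Sat(¬b ∨ ¬r) = {s0, s2}
A[(r ∧ ¬b) U (¬b ∨ ¬r)]: least fixpoint, start Z0 = Sat((¬b ∨ ¬r)) = {s0, s2}, add states in Sat(r ∧ ¬b) with every successor in Z. Already a fixed point.
Sat(A[(r ∧ ¬b) U (¬b ∨ ¬r)]) = {s0, s2}
Sat(AX A[(r ∧ ¬b) U (¬b ∨ ¬r)]) = {s : every successor in {s0, s2}} = {s1, s3}
|Sat(AX A[(r ∧ ¬b) U (¬b ∨ ¬r)])| = |{s1, s3}| = 2.

2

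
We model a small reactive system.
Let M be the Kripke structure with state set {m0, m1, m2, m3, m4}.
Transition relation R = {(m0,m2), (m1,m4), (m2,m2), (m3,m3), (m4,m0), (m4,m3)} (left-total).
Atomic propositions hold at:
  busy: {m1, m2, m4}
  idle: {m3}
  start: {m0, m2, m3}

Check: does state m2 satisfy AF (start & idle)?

Sat(start & idle) = {m3}
AF (start & idle): least fixpoint, start Z0 = {m3}, add states with every successor in Z. Already a fixed point.
Sat(AF (start & idle)) = {m3}
m2 ∉ Sat(AF (start & idle)) = {m3}, so the formula does not hold at m2.

No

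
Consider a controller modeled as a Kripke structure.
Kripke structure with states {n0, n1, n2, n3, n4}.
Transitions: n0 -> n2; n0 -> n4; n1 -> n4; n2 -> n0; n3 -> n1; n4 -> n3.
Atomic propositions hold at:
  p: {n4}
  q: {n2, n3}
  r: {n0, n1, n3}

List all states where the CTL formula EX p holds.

Sat(EX p) = {s : some successor in {n4}} = {n0, n1}

{n0, n1}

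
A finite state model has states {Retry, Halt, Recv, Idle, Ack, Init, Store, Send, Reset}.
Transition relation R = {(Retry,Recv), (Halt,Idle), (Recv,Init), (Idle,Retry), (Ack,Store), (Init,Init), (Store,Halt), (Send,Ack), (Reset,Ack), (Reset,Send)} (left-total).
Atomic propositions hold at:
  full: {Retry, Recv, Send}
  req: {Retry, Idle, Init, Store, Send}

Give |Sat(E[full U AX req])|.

Sat(AX req) = {s : every successor in {Retry, Idle, Init, Store, Send}} = {Halt, Recv, Idle, Ack, Init}
E[full U AX req]: least fixpoint, start Z0 = Sat(AX req) = {Halt, Recv, Idle, Ack, Init}, add states in Sat(full) with some successor in Z. Z1 = {Retry, Halt, Recv, Idle, Ack, Init, Send}; fixed.
Sat(E[full U AX req]) = {Retry, Halt, Recv, Idle, Ack, Init, Send}
|Sat(E[full U AX req])| = |{Retry, Halt, Recv, Idle, Ack, Init, Send}| = 7.

7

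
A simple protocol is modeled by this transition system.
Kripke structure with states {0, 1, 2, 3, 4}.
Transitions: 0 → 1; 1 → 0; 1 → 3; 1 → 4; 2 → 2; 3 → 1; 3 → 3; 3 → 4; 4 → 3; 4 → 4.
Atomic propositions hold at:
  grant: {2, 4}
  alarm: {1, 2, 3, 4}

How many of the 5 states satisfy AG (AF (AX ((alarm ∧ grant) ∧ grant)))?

1

Sat(alarm ∧ grant) = {2, 4}
Sat((alarm ∧ grant) ∧ grant) = {2, 4}
Sat(AX ((alarm ∧ grant) ∧ grant)) = {s : every successor in {2, 4}} = {2}
AF (AX ((alarm ∧ grant) ∧ grant)): least fixpoint, start Z0 = {2}, add states with every successor in Z. Already a fixed point.
Sat(AF (AX ((alarm ∧ grant) ∧ grant))) = {2}
AG (AF (AX ((alarm ∧ grant) ∧ grant))): greatest fixpoint, start Z0 = {2}, keep only states in Sat with every successor in Z. Already a fixed point.
Sat(AG (AF (AX ((alarm ∧ grant) ∧ grant)))) = {2}
|Sat(AG (AF (AX ((alarm ∧ grant) ∧ grant))))| = |{2}| = 1.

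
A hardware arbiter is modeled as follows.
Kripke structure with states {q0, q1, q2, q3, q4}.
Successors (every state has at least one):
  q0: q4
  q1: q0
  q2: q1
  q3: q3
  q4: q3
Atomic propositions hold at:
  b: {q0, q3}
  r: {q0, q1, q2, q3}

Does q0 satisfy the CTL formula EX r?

Sat(EX r) = {s : some successor in {q0, q1, q2, q3}} = {q1, q2, q3, q4}
q0 ∉ Sat(EX r) = {q1, q2, q3, q4}, so the formula does not hold at q0.

No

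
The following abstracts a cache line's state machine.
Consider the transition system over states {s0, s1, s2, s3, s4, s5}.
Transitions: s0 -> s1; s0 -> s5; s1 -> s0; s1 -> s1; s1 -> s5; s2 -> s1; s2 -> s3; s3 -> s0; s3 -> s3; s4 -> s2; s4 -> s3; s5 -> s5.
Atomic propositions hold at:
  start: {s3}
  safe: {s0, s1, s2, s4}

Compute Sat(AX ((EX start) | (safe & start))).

Sat(EX start) = {s : some successor in {s3}} = {s2, s3, s4}
Sat(safe & start) = ∅
Sat((EX start) | (safe & start)) = {s2, s3, s4}
Sat(AX ((EX start) | (safe & start))) = {s : every successor in {s2, s3, s4}} = {s4}

{s4}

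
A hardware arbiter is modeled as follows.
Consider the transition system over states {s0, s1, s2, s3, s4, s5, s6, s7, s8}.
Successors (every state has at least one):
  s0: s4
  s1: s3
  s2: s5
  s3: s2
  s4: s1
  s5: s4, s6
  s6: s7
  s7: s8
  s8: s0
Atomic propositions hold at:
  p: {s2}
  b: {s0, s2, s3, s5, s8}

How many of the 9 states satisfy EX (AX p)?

1

Sat(AX p) = {s : every successor in {s2}} = {s3}
Sat(EX (AX p)) = {s : some successor in {s3}} = {s1}
|Sat(EX (AX p))| = |{s1}| = 1.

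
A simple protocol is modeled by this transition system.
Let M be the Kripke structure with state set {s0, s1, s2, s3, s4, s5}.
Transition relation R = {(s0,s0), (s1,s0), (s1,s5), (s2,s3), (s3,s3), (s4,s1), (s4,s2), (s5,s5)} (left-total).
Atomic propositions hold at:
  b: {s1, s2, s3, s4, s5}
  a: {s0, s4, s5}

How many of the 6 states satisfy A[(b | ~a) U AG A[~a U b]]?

Sat(~a) = {s1, s2, s3}
Sat(b | ~a) = {s1, s2, s3, s4, s5}
A[~a U b]: least fixpoint, start Z0 = Sat(b) = {s1, s2, s3, s4, s5}, add states in Sat(~a) with every successor in Z. Already a fixed point.
Sat(A[~a U b]) = {s1, s2, s3, s4, s5}
AG A[~a U b]: greatest fixpoint, start Z0 = {s1, s2, s3, s4, s5}, keep only states in Sat with every successor in Z. Z1 = {s2, s3, s4, s5}; Z2 = {s2, s3, s5}; fixed.
Sat(AG A[~a U b]) = {s2, s3, s5}
A[(b | ~a) U AG A[~a U b]]: least fixpoint, start Z0 = Sat(AG A[~a U b]) = {s2, s3, s5}, add states in Sat(b | ~a) with every successor in Z. Already a fixed point.
Sat(A[(b | ~a) U AG A[~a U b]]) = {s2, s3, s5}
|Sat(A[(b | ~a) U AG A[~a U b]])| = |{s2, s3, s5}| = 3.

3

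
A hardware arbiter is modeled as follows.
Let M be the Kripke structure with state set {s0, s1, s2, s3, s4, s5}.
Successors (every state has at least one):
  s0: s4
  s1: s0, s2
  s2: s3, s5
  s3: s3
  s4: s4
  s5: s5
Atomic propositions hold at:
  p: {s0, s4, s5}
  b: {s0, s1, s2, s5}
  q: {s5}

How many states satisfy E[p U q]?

1

E[p U q]: least fixpoint, start Z0 = Sat(q) = {s5}, add states in Sat(p) with some successor in Z. Already a fixed point.
Sat(E[p U q]) = {s5}
|Sat(E[p U q])| = |{s5}| = 1.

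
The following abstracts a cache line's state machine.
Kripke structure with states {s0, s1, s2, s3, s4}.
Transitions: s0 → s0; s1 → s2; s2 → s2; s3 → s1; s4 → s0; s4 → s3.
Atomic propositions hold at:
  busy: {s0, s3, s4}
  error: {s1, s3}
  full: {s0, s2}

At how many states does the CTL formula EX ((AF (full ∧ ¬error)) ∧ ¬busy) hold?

3

Sat(¬error) = {s0, s2, s4}
Sat(full ∧ ¬error) = {s0, s2}
AF (full ∧ ¬error): least fixpoint, start Z0 = {s0, s2}, add states with every successor in Z. Z1 = {s0, s1, s2}; Z2 = {s0, s1, s2, s3}; Z3 = {s0, s1, s2, s3, s4}; fixed.
Sat(AF (full ∧ ¬error)) = {s0, s1, s2, s3, s4}
Sat(¬busy) = {s1, s2}
Sat((AF (full ∧ ¬error)) ∧ ¬busy) = {s1, s2}
Sat(EX ((AF (full ∧ ¬error)) ∧ ¬busy)) = {s : some successor in {s1, s2}} = {s1, s2, s3}
|Sat(EX ((AF (full ∧ ¬error)) ∧ ¬busy))| = |{s1, s2, s3}| = 3.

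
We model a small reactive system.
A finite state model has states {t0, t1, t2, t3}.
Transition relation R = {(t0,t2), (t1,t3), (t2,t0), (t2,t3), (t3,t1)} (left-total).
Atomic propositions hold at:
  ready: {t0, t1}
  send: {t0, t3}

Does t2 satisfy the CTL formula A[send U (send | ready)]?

Sat(send | ready) = {t0, t1, t3}
A[send U (send | ready)]: least fixpoint, start Z0 = Sat((send | ready)) = {t0, t1, t3}, add states in Sat(send) with every successor in Z. Already a fixed point.
Sat(A[send U (send | ready)]) = {t0, t1, t3}
t2 ∉ Sat(A[send U (send | ready)]) = {t0, t1, t3}, so the formula does not hold at t2.

No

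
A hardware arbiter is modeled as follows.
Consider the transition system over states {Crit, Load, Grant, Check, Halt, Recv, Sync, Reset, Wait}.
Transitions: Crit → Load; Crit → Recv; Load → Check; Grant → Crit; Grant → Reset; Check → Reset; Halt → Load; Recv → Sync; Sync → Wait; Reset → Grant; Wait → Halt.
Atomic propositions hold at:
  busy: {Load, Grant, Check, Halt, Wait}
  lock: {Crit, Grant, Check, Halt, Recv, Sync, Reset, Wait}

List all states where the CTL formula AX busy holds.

Sat(AX busy) = {s : every successor in {Load, Grant, Check, Halt, Wait}} = {Load, Halt, Sync, Reset, Wait}

{Load, Halt, Sync, Reset, Wait}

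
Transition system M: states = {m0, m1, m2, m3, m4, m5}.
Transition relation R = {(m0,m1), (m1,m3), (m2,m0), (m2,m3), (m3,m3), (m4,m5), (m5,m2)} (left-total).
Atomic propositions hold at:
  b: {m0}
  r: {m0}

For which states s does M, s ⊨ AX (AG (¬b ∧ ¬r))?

{m0, m1, m3}

Sat(¬b) = {m1, m2, m3, m4, m5}
Sat(¬r) = {m1, m2, m3, m4, m5}
Sat(¬b ∧ ¬r) = {m1, m2, m3, m4, m5}
AG (¬b ∧ ¬r): greatest fixpoint, start Z0 = {m1, m2, m3, m4, m5}, keep only states in Sat with every successor in Z. Z1 = {m1, m3, m4, m5}; Z2 = {m1, m3, m4}; Z3 = {m1, m3}; fixed.
Sat(AG (¬b ∧ ¬r)) = {m1, m3}
Sat(AX (AG (¬b ∧ ¬r))) = {s : every successor in {m1, m3}} = {m0, m1, m3}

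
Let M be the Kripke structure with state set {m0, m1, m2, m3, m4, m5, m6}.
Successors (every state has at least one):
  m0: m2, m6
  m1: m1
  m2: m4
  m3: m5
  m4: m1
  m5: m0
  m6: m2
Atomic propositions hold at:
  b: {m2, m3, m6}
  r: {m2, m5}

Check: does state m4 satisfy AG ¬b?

Yes

Sat(¬b) = {m0, m1, m4, m5}
AG ¬b: greatest fixpoint, start Z0 = {m0, m1, m4, m5}, keep only states in Sat with every successor in Z. Z1 = {m1, m4, m5}; Z2 = {m1, m4}; fixed.
Sat(AG ¬b) = {m1, m4}
m4 ∈ Sat(AG ¬b) = {m1, m4}, so the formula holds at m4.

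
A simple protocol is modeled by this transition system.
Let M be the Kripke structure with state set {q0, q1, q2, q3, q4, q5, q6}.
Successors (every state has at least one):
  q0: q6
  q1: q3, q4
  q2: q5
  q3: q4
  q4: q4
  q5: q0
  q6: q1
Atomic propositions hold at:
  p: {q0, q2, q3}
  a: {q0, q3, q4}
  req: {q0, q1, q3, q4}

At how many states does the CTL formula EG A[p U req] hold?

3

A[p U req]: least fixpoint, start Z0 = Sat(req) = {q0, q1, q3, q4}, add states in Sat(p) with every successor in Z. Already a fixed point.
Sat(A[p U req]) = {q0, q1, q3, q4}
EG A[p U req]: greatest fixpoint, start Z0 = {q0, q1, q3, q4}, keep only states in Sat with some successor in Z. Z1 = {q1, q3, q4}; fixed.
Sat(EG A[p U req]) = {q1, q3, q4}
|Sat(EG A[p U req])| = |{q1, q3, q4}| = 3.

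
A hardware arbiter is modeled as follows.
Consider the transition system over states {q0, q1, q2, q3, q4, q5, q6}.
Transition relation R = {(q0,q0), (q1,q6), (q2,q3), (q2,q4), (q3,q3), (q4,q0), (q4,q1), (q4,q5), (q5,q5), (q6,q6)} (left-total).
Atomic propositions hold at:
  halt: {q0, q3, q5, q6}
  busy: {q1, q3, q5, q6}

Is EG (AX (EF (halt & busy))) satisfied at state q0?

No

Sat(halt & busy) = {q3, q5, q6}
EF (halt & busy): least fixpoint, start Z0 = {q3, q5, q6}, add states with some successor in Z. Z1 = {q1, q2, q3, q4, q5, q6}; fixed.
Sat(EF (halt & busy)) = {q1, q2, q3, q4, q5, q6}
Sat(AX (EF (halt & busy))) = {s : every successor in {q1, q2, q3, q4, q5, q6}} = {q1, q2, q3, q5, q6}
EG (AX (EF (halt & busy))): greatest fixpoint, start Z0 = {q1, q2, q3, q5, q6}, keep only states in Sat with some successor in Z. Already a fixed point.
Sat(EG (AX (EF (halt & busy)))) = {q1, q2, q3, q5, q6}
q0 ∉ Sat(EG (AX (EF (halt & busy)))) = {q1, q2, q3, q5, q6}, so the formula does not hold at q0.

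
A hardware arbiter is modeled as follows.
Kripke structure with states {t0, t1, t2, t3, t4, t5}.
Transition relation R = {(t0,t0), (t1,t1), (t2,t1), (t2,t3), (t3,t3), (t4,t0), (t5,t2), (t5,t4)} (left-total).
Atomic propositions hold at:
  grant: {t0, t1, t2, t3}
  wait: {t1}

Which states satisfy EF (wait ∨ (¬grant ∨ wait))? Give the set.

Sat(¬grant) = {t4, t5}
Sat(¬grant ∨ wait) = {t1, t4, t5}
Sat(wait ∨ (¬grant ∨ wait)) = {t1, t4, t5}
EF (wait ∨ (¬grant ∨ wait)): least fixpoint, start Z0 = {t1, t4, t5}, add states with some successor in Z. Z1 = {t1, t2, t4, t5}; fixed.
Sat(EF (wait ∨ (¬grant ∨ wait))) = {t1, t2, t4, t5}

{t1, t2, t4, t5}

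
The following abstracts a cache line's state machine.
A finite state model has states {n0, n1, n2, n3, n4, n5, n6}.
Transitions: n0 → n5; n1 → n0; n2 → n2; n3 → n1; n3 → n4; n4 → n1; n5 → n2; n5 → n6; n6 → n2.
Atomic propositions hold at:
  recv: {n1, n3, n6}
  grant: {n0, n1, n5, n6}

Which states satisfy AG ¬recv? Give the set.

Sat(¬recv) = {n0, n2, n4, n5}
AG ¬recv: greatest fixpoint, start Z0 = {n0, n2, n4, n5}, keep only states in Sat with every successor in Z. Z1 = {n0, n2}; Z2 = {n2}; fixed.
Sat(AG ¬recv) = {n2}

{n2}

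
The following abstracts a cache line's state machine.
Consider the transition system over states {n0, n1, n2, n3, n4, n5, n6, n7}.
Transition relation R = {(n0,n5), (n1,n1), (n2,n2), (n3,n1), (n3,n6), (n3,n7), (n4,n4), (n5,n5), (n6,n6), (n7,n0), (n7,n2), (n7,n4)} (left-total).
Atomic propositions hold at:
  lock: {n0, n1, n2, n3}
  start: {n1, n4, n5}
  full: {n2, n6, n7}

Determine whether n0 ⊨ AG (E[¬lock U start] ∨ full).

No

Sat(¬lock) = {n4, n5, n6, n7}
E[¬lock U start]: least fixpoint, start Z0 = Sat(start) = {n1, n4, n5}, add states in Sat(¬lock) with some successor in Z. Z1 = {n1, n4, n5, n7}; fixed.
Sat(E[¬lock U start]) = {n1, n4, n5, n7}
Sat(E[¬lock U start] ∨ full) = {n1, n2, n4, n5, n6, n7}
AG (E[¬lock U start] ∨ full): greatest fixpoint, start Z0 = {n1, n2, n4, n5, n6, n7}, keep only states in Sat with every successor in Z. Z1 = {n1, n2, n4, n5, n6}; fixed.
Sat(AG (E[¬lock U start] ∨ full)) = {n1, n2, n4, n5, n6}
n0 ∉ Sat(AG (E[¬lock U start] ∨ full)) = {n1, n2, n4, n5, n6}, so the formula does not hold at n0.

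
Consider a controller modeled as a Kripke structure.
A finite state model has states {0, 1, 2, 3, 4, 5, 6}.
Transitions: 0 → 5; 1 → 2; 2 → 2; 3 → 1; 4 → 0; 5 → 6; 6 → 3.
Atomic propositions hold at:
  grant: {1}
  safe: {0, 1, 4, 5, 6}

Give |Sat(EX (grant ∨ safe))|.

4

Sat(grant ∨ safe) = {0, 1, 4, 5, 6}
Sat(EX (grant ∨ safe)) = {s : some successor in {0, 1, 4, 5, 6}} = {0, 3, 4, 5}
|Sat(EX (grant ∨ safe))| = |{0, 3, 4, 5}| = 4.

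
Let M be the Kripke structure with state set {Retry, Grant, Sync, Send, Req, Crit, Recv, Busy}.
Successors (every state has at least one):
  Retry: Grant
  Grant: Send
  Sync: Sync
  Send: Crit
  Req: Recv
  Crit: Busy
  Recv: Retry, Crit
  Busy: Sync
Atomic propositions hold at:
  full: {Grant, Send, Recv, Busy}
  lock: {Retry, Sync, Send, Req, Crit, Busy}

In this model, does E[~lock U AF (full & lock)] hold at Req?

Yes

Sat(~lock) = {Grant, Recv}
Sat(full & lock) = {Send, Busy}
AF (full & lock): least fixpoint, start Z0 = {Send, Busy}, add states with every successor in Z. Z1 = {Grant, Send, Crit, Busy}; Z2 = {Retry, Grant, Send, Crit, Busy}; Z3 = {Retry, Grant, Send, Crit, Recv, Busy}; Z4 = {Retry, Grant, Send, Req, Crit, Recv, Busy}; fixed.
Sat(AF (full & lock)) = {Retry, Grant, Send, Req, Crit, Recv, Busy}
E[~lock U AF (full & lock)]: least fixpoint, start Z0 = Sat(AF (full & lock)) = {Retry, Grant, Send, Req, Crit, Recv, Busy}, add states in Sat(~lock) with some successor in Z. Already a fixed point.
Sat(E[~lock U AF (full & lock)]) = {Retry, Grant, Send, Req, Crit, Recv, Busy}
Req ∈ Sat(E[~lock U AF (full & lock)]) = {Retry, Grant, Send, Req, Crit, Recv, Busy}, so the formula holds at Req.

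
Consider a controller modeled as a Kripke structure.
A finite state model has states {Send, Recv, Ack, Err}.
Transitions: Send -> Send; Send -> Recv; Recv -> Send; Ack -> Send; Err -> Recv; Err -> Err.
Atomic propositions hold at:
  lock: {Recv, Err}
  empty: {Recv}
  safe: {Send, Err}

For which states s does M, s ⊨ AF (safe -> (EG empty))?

EG empty: greatest fixpoint, start Z0 = {Recv}, keep only states in Sat with some successor in Z. Z1 = ∅; fixed.
Sat(EG empty) = ∅
Sat(safe -> (EG empty)) = {Recv, Ack}
AF (safe -> (EG empty)): least fixpoint, start Z0 = {Recv, Ack}, add states with every successor in Z. Already a fixed point.
Sat(AF (safe -> (EG empty))) = {Recv, Ack}

{Recv, Ack}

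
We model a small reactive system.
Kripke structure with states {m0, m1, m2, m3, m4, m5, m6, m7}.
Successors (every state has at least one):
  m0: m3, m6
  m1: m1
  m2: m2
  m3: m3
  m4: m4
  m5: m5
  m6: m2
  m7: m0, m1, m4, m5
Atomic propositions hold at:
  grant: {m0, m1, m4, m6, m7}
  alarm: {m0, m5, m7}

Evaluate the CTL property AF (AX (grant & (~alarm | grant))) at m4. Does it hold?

Yes

Sat(~alarm) = {m1, m2, m3, m4, m6}
Sat(~alarm | grant) = {m0, m1, m2, m3, m4, m6, m7}
Sat(grant & (~alarm | grant)) = {m0, m1, m4, m6, m7}
Sat(AX (grant & (~alarm | grant))) = {s : every successor in {m0, m1, m4, m6, m7}} = {m1, m4}
AF (AX (grant & (~alarm | grant))): least fixpoint, start Z0 = {m1, m4}, add states with every successor in Z. Already a fixed point.
Sat(AF (AX (grant & (~alarm | grant)))) = {m1, m4}
m4 ∈ Sat(AF (AX (grant & (~alarm | grant)))) = {m1, m4}, so the formula holds at m4.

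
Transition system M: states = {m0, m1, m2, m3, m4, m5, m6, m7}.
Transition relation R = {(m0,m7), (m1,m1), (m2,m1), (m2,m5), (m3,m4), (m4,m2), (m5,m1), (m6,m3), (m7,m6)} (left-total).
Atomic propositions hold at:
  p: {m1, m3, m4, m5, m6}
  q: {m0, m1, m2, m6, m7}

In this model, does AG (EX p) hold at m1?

Yes

Sat(EX p) = {s : some successor in {m1, m3, m4, m5, m6}} = {m1, m2, m3, m5, m6, m7}
AG (EX p): greatest fixpoint, start Z0 = {m1, m2, m3, m5, m6, m7}, keep only states in Sat with every successor in Z. Z1 = {m1, m2, m5, m6, m7}; Z2 = {m1, m2, m5, m7}; Z3 = {m1, m2, m5}; fixed.
Sat(AG (EX p)) = {m1, m2, m5}
m1 ∈ Sat(AG (EX p)) = {m1, m2, m5}, so the formula holds at m1.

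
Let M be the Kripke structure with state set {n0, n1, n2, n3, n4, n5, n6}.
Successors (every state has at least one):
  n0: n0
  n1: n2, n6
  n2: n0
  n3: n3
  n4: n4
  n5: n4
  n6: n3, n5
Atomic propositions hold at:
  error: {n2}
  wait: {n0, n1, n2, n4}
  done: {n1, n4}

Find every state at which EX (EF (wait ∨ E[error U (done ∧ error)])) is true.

{n0, n1, n2, n4, n5, n6}

Sat(done ∧ error) = ∅
E[error U (done ∧ error)]: least fixpoint, start Z0 = Sat((done ∧ error)) = ∅, add states in Sat(error) with some successor in Z. Already a fixed point.
Sat(E[error U (done ∧ error)]) = ∅
Sat(wait ∨ E[error U (done ∧ error)]) = {n0, n1, n2, n4}
EF (wait ∨ E[error U (done ∧ error)]): least fixpoint, start Z0 = {n0, n1, n2, n4}, add states with some successor in Z. Z1 = {n0, n1, n2, n4, n5}; Z2 = {n0, n1, n2, n4, n5, n6}; fixed.
Sat(EF (wait ∨ E[error U (done ∧ error)])) = {n0, n1, n2, n4, n5, n6}
Sat(EX (EF (wait ∨ E[error U (done ∧ error)]))) = {s : some successor in {n0, n1, n2, n4, n5, n6}} = {n0, n1, n2, n4, n5, n6}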